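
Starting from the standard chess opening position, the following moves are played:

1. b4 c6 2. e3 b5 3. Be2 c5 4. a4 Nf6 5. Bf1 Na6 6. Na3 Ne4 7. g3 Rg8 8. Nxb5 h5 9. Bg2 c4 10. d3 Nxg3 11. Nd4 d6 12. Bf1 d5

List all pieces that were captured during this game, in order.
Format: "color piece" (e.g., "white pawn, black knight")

Tracking captures:
  Nxb5: captured black pawn
  Nxg3: captured white pawn

black pawn, white pawn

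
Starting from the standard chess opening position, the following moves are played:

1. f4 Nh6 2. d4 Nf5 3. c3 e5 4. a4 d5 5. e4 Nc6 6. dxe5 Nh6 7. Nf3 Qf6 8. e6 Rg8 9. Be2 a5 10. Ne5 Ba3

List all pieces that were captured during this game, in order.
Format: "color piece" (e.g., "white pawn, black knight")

Tracking captures:
  dxe5: captured black pawn

black pawn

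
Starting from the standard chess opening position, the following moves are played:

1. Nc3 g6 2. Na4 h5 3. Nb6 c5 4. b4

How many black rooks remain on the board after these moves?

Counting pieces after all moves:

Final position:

  a b c d e f g h
  ─────────────────
8│♜ ♞ ♝ ♛ ♚ ♝ ♞ ♜│8
7│♟ ♟ · ♟ ♟ ♟ · ·│7
6│· ♘ · · · · ♟ ·│6
5│· · ♟ · · · · ♟│5
4│· ♙ · · · · · ·│4
3│· · · · · · · ·│3
2│♙ · ♙ ♙ ♙ ♙ ♙ ♙│2
1│♖ · ♗ ♕ ♔ ♗ ♘ ♖│1
  ─────────────────
  a b c d e f g h


2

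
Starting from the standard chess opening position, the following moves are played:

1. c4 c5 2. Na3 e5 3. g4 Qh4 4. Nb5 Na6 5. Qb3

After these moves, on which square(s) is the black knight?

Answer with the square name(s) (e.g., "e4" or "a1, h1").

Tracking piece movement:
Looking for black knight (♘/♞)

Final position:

  a b c d e f g h
  ─────────────────
8│♜ · ♝ · ♚ ♝ ♞ ♜│8
7│♟ ♟ · ♟ · ♟ ♟ ♟│7
6│♞ · · · · · · ·│6
5│· ♘ ♟ · ♟ · · ·│5
4│· · ♙ · · · ♙ ♛│4
3│· ♕ · · · · · ·│3
2│♙ ♙ · ♙ ♙ ♙ · ♙│2
1│♖ · ♗ · ♔ ♗ ♘ ♖│1
  ─────────────────
  a b c d e f g h


a6, g8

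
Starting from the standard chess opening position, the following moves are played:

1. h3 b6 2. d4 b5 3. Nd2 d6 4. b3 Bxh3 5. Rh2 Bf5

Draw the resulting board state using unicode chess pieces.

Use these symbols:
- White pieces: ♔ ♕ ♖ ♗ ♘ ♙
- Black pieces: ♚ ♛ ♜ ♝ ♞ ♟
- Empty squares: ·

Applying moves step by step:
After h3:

♜ ♞ ♝ ♛ ♚ ♝ ♞ ♜
♟ ♟ ♟ ♟ ♟ ♟ ♟ ♟
· · · · · · · ·
· · · · · · · ·
· · · · · · · ·
· · · · · · · ♙
♙ ♙ ♙ ♙ ♙ ♙ ♙ ·
♖ ♘ ♗ ♕ ♔ ♗ ♘ ♖


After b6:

♜ ♞ ♝ ♛ ♚ ♝ ♞ ♜
♟ · ♟ ♟ ♟ ♟ ♟ ♟
· ♟ · · · · · ·
· · · · · · · ·
· · · · · · · ·
· · · · · · · ♙
♙ ♙ ♙ ♙ ♙ ♙ ♙ ·
♖ ♘ ♗ ♕ ♔ ♗ ♘ ♖


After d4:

♜ ♞ ♝ ♛ ♚ ♝ ♞ ♜
♟ · ♟ ♟ ♟ ♟ ♟ ♟
· ♟ · · · · · ·
· · · · · · · ·
· · · ♙ · · · ·
· · · · · · · ♙
♙ ♙ ♙ · ♙ ♙ ♙ ·
♖ ♘ ♗ ♕ ♔ ♗ ♘ ♖


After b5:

♜ ♞ ♝ ♛ ♚ ♝ ♞ ♜
♟ · ♟ ♟ ♟ ♟ ♟ ♟
· · · · · · · ·
· ♟ · · · · · ·
· · · ♙ · · · ·
· · · · · · · ♙
♙ ♙ ♙ · ♙ ♙ ♙ ·
♖ ♘ ♗ ♕ ♔ ♗ ♘ ♖


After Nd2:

♜ ♞ ♝ ♛ ♚ ♝ ♞ ♜
♟ · ♟ ♟ ♟ ♟ ♟ ♟
· · · · · · · ·
· ♟ · · · · · ·
· · · ♙ · · · ·
· · · · · · · ♙
♙ ♙ ♙ ♘ ♙ ♙ ♙ ·
♖ · ♗ ♕ ♔ ♗ ♘ ♖


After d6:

♜ ♞ ♝ ♛ ♚ ♝ ♞ ♜
♟ · ♟ · ♟ ♟ ♟ ♟
· · · ♟ · · · ·
· ♟ · · · · · ·
· · · ♙ · · · ·
· · · · · · · ♙
♙ ♙ ♙ ♘ ♙ ♙ ♙ ·
♖ · ♗ ♕ ♔ ♗ ♘ ♖


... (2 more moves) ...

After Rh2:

♜ ♞ · ♛ ♚ ♝ ♞ ♜
♟ · ♟ · ♟ ♟ ♟ ♟
· · · ♟ · · · ·
· ♟ · · · · · ·
· · · ♙ · · · ·
· ♙ · · · · · ♝
♙ · ♙ ♘ ♙ ♙ ♙ ♖
♖ · ♗ ♕ ♔ ♗ ♘ ·


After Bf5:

♜ ♞ · ♛ ♚ ♝ ♞ ♜
♟ · ♟ · ♟ ♟ ♟ ♟
· · · ♟ · · · ·
· ♟ · · · ♝ · ·
· · · ♙ · · · ·
· ♙ · · · · · ·
♙ · ♙ ♘ ♙ ♙ ♙ ♖
♖ · ♗ ♕ ♔ ♗ ♘ ·



  a b c d e f g h
  ─────────────────
8│♜ ♞ · ♛ ♚ ♝ ♞ ♜│8
7│♟ · ♟ · ♟ ♟ ♟ ♟│7
6│· · · ♟ · · · ·│6
5│· ♟ · · · ♝ · ·│5
4│· · · ♙ · · · ·│4
3│· ♙ · · · · · ·│3
2│♙ · ♙ ♘ ♙ ♙ ♙ ♖│2
1│♖ · ♗ ♕ ♔ ♗ ♘ ·│1
  ─────────────────
  a b c d e f g h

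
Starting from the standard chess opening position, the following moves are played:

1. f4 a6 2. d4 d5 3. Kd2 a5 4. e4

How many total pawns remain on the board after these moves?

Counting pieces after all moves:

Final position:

  a b c d e f g h
  ─────────────────
8│♜ ♞ ♝ ♛ ♚ ♝ ♞ ♜│8
7│· ♟ ♟ · ♟ ♟ ♟ ♟│7
6│· · · · · · · ·│6
5│♟ · · ♟ · · · ·│5
4│· · · ♙ ♙ ♙ · ·│4
3│· · · · · · · ·│3
2│♙ ♙ ♙ ♔ · · ♙ ♙│2
1│♖ ♘ ♗ ♕ · ♗ ♘ ♖│1
  ─────────────────
  a b c d e f g h


16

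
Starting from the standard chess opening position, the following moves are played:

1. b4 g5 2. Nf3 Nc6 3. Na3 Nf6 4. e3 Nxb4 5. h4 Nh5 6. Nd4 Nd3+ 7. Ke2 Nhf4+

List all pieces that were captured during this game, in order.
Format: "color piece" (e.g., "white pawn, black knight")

Tracking captures:
  Nxb4: captured white pawn

white pawn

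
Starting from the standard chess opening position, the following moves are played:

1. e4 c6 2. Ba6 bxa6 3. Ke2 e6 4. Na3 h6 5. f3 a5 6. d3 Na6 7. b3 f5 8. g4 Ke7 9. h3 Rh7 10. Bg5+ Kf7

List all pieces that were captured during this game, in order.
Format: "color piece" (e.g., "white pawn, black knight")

Tracking captures:
  bxa6: captured white bishop

white bishop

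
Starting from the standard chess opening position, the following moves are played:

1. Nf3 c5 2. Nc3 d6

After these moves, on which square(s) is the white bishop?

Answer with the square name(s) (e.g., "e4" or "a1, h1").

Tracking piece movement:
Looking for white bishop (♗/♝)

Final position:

  a b c d e f g h
  ─────────────────
8│♜ ♞ ♝ ♛ ♚ ♝ ♞ ♜│8
7│♟ ♟ · · ♟ ♟ ♟ ♟│7
6│· · · ♟ · · · ·│6
5│· · ♟ · · · · ·│5
4│· · · · · · · ·│4
3│· · ♘ · · ♘ · ·│3
2│♙ ♙ ♙ ♙ ♙ ♙ ♙ ♙│2
1│♖ · ♗ ♕ ♔ ♗ · ♖│1
  ─────────────────
  a b c d e f g h


c1, f1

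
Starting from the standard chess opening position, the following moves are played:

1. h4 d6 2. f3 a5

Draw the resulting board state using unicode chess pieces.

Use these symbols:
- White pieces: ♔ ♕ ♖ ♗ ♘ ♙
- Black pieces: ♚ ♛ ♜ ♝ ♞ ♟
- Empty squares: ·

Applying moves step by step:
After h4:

♜ ♞ ♝ ♛ ♚ ♝ ♞ ♜
♟ ♟ ♟ ♟ ♟ ♟ ♟ ♟
· · · · · · · ·
· · · · · · · ·
· · · · · · · ♙
· · · · · · · ·
♙ ♙ ♙ ♙ ♙ ♙ ♙ ·
♖ ♘ ♗ ♕ ♔ ♗ ♘ ♖


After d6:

♜ ♞ ♝ ♛ ♚ ♝ ♞ ♜
♟ ♟ ♟ · ♟ ♟ ♟ ♟
· · · ♟ · · · ·
· · · · · · · ·
· · · · · · · ♙
· · · · · · · ·
♙ ♙ ♙ ♙ ♙ ♙ ♙ ·
♖ ♘ ♗ ♕ ♔ ♗ ♘ ♖


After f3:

♜ ♞ ♝ ♛ ♚ ♝ ♞ ♜
♟ ♟ ♟ · ♟ ♟ ♟ ♟
· · · ♟ · · · ·
· · · · · · · ·
· · · · · · · ♙
· · · · · ♙ · ·
♙ ♙ ♙ ♙ ♙ · ♙ ·
♖ ♘ ♗ ♕ ♔ ♗ ♘ ♖


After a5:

♜ ♞ ♝ ♛ ♚ ♝ ♞ ♜
· ♟ ♟ · ♟ ♟ ♟ ♟
· · · ♟ · · · ·
♟ · · · · · · ·
· · · · · · · ♙
· · · · · ♙ · ·
♙ ♙ ♙ ♙ ♙ · ♙ ·
♖ ♘ ♗ ♕ ♔ ♗ ♘ ♖



  a b c d e f g h
  ─────────────────
8│♜ ♞ ♝ ♛ ♚ ♝ ♞ ♜│8
7│· ♟ ♟ · ♟ ♟ ♟ ♟│7
6│· · · ♟ · · · ·│6
5│♟ · · · · · · ·│5
4│· · · · · · · ♙│4
3│· · · · · ♙ · ·│3
2│♙ ♙ ♙ ♙ ♙ · ♙ ·│2
1│♖ ♘ ♗ ♕ ♔ ♗ ♘ ♖│1
  ─────────────────
  a b c d e f g h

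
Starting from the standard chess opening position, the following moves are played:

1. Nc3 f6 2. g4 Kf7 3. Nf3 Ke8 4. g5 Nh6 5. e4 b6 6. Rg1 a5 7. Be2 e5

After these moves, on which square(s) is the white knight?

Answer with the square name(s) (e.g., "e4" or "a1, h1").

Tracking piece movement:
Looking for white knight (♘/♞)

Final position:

  a b c d e f g h
  ─────────────────
8│♜ ♞ ♝ ♛ ♚ ♝ · ♜│8
7│· · ♟ ♟ · · ♟ ♟│7
6│· ♟ · · · ♟ · ♞│6
5│♟ · · · ♟ · ♙ ·│5
4│· · · · ♙ · · ·│4
3│· · ♘ · · ♘ · ·│3
2│♙ ♙ ♙ ♙ ♗ ♙ · ♙│2
1│♖ · ♗ ♕ ♔ · ♖ ·│1
  ─────────────────
  a b c d e f g h


c3, f3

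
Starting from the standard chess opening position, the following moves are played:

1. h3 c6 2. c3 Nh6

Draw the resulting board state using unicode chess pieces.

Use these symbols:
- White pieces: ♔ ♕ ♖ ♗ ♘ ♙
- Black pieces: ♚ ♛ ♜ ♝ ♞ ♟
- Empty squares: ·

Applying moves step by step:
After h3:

♜ ♞ ♝ ♛ ♚ ♝ ♞ ♜
♟ ♟ ♟ ♟ ♟ ♟ ♟ ♟
· · · · · · · ·
· · · · · · · ·
· · · · · · · ·
· · · · · · · ♙
♙ ♙ ♙ ♙ ♙ ♙ ♙ ·
♖ ♘ ♗ ♕ ♔ ♗ ♘ ♖


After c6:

♜ ♞ ♝ ♛ ♚ ♝ ♞ ♜
♟ ♟ · ♟ ♟ ♟ ♟ ♟
· · ♟ · · · · ·
· · · · · · · ·
· · · · · · · ·
· · · · · · · ♙
♙ ♙ ♙ ♙ ♙ ♙ ♙ ·
♖ ♘ ♗ ♕ ♔ ♗ ♘ ♖


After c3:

♜ ♞ ♝ ♛ ♚ ♝ ♞ ♜
♟ ♟ · ♟ ♟ ♟ ♟ ♟
· · ♟ · · · · ·
· · · · · · · ·
· · · · · · · ·
· · ♙ · · · · ♙
♙ ♙ · ♙ ♙ ♙ ♙ ·
♖ ♘ ♗ ♕ ♔ ♗ ♘ ♖


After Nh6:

♜ ♞ ♝ ♛ ♚ ♝ · ♜
♟ ♟ · ♟ ♟ ♟ ♟ ♟
· · ♟ · · · · ♞
· · · · · · · ·
· · · · · · · ·
· · ♙ · · · · ♙
♙ ♙ · ♙ ♙ ♙ ♙ ·
♖ ♘ ♗ ♕ ♔ ♗ ♘ ♖



  a b c d e f g h
  ─────────────────
8│♜ ♞ ♝ ♛ ♚ ♝ · ♜│8
7│♟ ♟ · ♟ ♟ ♟ ♟ ♟│7
6│· · ♟ · · · · ♞│6
5│· · · · · · · ·│5
4│· · · · · · · ·│4
3│· · ♙ · · · · ♙│3
2│♙ ♙ · ♙ ♙ ♙ ♙ ·│2
1│♖ ♘ ♗ ♕ ♔ ♗ ♘ ♖│1
  ─────────────────
  a b c d e f g h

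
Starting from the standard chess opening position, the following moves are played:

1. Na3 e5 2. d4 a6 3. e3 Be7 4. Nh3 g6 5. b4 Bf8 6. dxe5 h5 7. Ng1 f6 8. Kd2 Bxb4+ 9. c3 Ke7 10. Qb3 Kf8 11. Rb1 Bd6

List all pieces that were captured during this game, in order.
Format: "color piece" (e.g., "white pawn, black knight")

Tracking captures:
  dxe5: captured black pawn
  Bxb4+: captured white pawn

black pawn, white pawn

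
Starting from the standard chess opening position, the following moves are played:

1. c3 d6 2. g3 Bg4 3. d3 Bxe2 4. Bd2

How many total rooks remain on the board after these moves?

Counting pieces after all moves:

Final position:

  a b c d e f g h
  ─────────────────
8│♜ ♞ · ♛ ♚ ♝ ♞ ♜│8
7│♟ ♟ ♟ · ♟ ♟ ♟ ♟│7
6│· · · ♟ · · · ·│6
5│· · · · · · · ·│5
4│· · · · · · · ·│4
3│· · ♙ ♙ · · ♙ ·│3
2│♙ ♙ · ♗ ♝ ♙ · ♙│2
1│♖ ♘ · ♕ ♔ ♗ ♘ ♖│1
  ─────────────────
  a b c d e f g h


4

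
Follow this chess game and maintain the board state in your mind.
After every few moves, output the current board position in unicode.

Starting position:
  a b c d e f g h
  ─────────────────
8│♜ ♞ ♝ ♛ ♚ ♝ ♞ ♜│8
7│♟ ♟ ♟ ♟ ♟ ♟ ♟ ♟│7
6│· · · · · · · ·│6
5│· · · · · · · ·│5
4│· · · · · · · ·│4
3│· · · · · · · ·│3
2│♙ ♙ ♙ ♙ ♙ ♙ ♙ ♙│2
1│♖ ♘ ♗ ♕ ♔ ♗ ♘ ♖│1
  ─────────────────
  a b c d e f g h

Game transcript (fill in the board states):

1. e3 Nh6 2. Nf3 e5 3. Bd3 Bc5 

  a b c d e f g h
  ─────────────────
8│♜ ♞ ♝ ♛ ♚ · · ♜│8
7│♟ ♟ ♟ ♟ · ♟ ♟ ♟│7
6│· · · · · · · ♞│6
5│· · ♝ · ♟ · · ·│5
4│· · · · · · · ·│4
3│· · · ♗ ♙ ♘ · ·│3
2│♙ ♙ ♙ ♙ · ♙ ♙ ♙│2
1│♖ ♘ ♗ ♕ ♔ · · ♖│1
  ─────────────────
  a b c d e f g h

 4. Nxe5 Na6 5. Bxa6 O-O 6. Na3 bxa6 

  a b c d e f g h
  ─────────────────
8│♜ · ♝ ♛ · ♜ ♚ ·│8
7│♟ · ♟ ♟ · ♟ ♟ ♟│7
6│♟ · · · · · · ♞│6
5│· · ♝ · ♘ · · ·│5
4│· · · · · · · ·│4
3│♘ · · · ♙ · · ·│3
2│♙ ♙ ♙ ♙ · ♙ ♙ ♙│2
1│♖ · ♗ ♕ ♔ · · ♖│1
  ─────────────────
  a b c d e f g h

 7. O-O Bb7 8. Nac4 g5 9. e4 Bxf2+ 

  a b c d e f g h
  ─────────────────
8│♜ · · ♛ · ♜ ♚ ·│8
7│♟ ♝ ♟ ♟ · ♟ · ♟│7
6│♟ · · · · · · ♞│6
5│· · · · ♘ · ♟ ·│5
4│· · ♘ · ♙ · · ·│4
3│· · · · · · · ·│3
2│♙ ♙ ♙ ♙ · ♝ ♙ ♙│2
1│♖ · ♗ ♕ · ♖ ♔ ·│1
  ─────────────────
  a b c d e f g h

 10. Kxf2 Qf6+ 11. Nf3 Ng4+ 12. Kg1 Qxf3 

  a b c d e f g h
  ─────────────────
8│♜ · · · · ♜ ♚ ·│8
7│♟ ♝ ♟ ♟ · ♟ · ♟│7
6│♟ · · · · · · ·│6
5│· · · · · · ♟ ·│5
4│· · ♘ · ♙ · ♞ ·│4
3│· · · · · ♛ · ·│3
2│♙ ♙ ♙ ♙ · · ♙ ♙│2
1│♖ · ♗ ♕ · ♖ ♔ ·│1
  ─────────────────
  a b c d e f g h

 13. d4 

  a b c d e f g h
  ─────────────────
8│♜ · · · · ♜ ♚ ·│8
7│♟ ♝ ♟ ♟ · ♟ · ♟│7
6│♟ · · · · · · ·│6
5│· · · · · · ♟ ·│5
4│· · ♘ ♙ ♙ · ♞ ·│4
3│· · · · · ♛ · ·│3
2│♙ ♙ ♙ · · · ♙ ♙│2
1│♖ · ♗ ♕ · ♖ ♔ ·│1
  ─────────────────
  a b c d e f g h


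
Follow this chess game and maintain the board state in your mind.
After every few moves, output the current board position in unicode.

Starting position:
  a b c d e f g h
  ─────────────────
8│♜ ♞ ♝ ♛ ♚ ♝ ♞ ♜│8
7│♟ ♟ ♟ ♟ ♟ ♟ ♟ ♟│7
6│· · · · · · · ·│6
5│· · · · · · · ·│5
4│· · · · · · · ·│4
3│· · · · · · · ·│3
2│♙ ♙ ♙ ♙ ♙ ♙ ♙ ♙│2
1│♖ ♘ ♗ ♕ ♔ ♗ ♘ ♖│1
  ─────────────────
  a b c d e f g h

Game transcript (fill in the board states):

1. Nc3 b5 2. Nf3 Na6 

  a b c d e f g h
  ─────────────────
8│♜ · ♝ ♛ ♚ ♝ ♞ ♜│8
7│♟ · ♟ ♟ ♟ ♟ ♟ ♟│7
6│♞ · · · · · · ·│6
5│· ♟ · · · · · ·│5
4│· · · · · · · ·│4
3│· · ♘ · · ♘ · ·│3
2│♙ ♙ ♙ ♙ ♙ ♙ ♙ ♙│2
1│♖ · ♗ ♕ ♔ ♗ · ♖│1
  ─────────────────
  a b c d e f g h

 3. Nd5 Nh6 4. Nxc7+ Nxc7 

  a b c d e f g h
  ─────────────────
8│♜ · ♝ ♛ ♚ ♝ · ♜│8
7│♟ · ♞ ♟ ♟ ♟ ♟ ♟│7
6│· · · · · · · ♞│6
5│· ♟ · · · · · ·│5
4│· · · · · · · ·│4
3│· · · · · ♘ · ·│3
2│♙ ♙ ♙ ♙ ♙ ♙ ♙ ♙│2
1│♖ · ♗ ♕ ♔ ♗ · ♖│1
  ─────────────────
  a b c d e f g h

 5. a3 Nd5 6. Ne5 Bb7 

  a b c d e f g h
  ─────────────────
8│♜ · · ♛ ♚ ♝ · ♜│8
7│♟ ♝ · ♟ ♟ ♟ ♟ ♟│7
6│· · · · · · · ♞│6
5│· ♟ · ♞ ♘ · · ·│5
4│· · · · · · · ·│4
3│♙ · · · · · · ·│3
2│· ♙ ♙ ♙ ♙ ♙ ♙ ♙│2
1│♖ · ♗ ♕ ♔ ♗ · ♖│1
  ─────────────────
  a b c d e f g h

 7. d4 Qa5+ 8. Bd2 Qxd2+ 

  a b c d e f g h
  ─────────────────
8│♜ · · · ♚ ♝ · ♜│8
7│♟ ♝ · ♟ ♟ ♟ ♟ ♟│7
6│· · · · · · · ♞│6
5│· ♟ · ♞ ♘ · · ·│5
4│· · · ♙ · · · ·│4
3│♙ · · · · · · ·│3
2│· ♙ ♙ ♛ ♙ ♙ ♙ ♙│2
1│♖ · · ♕ ♔ ♗ · ♖│1
  ─────────────────
  a b c d e f g h

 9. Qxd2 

  a b c d e f g h
  ─────────────────
8│♜ · · · ♚ ♝ · ♜│8
7│♟ ♝ · ♟ ♟ ♟ ♟ ♟│7
6│· · · · · · · ♞│6
5│· ♟ · ♞ ♘ · · ·│5
4│· · · ♙ · · · ·│4
3│♙ · · · · · · ·│3
2│· ♙ ♙ ♕ ♙ ♙ ♙ ♙│2
1│♖ · · · ♔ ♗ · ♖│1
  ─────────────────
  a b c d e f g h


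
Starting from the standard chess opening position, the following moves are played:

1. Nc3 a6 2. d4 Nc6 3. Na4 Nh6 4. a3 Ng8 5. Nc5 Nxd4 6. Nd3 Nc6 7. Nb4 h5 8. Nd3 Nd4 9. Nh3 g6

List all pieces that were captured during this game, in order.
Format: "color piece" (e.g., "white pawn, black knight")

Tracking captures:
  Nxd4: captured white pawn

white pawn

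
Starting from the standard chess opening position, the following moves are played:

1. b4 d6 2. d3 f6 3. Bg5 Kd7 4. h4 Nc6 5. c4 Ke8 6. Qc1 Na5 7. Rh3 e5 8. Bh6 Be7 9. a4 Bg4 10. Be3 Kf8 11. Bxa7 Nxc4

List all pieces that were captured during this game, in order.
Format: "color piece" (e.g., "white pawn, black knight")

Tracking captures:
  Bxa7: captured black pawn
  Nxc4: captured white pawn

black pawn, white pawn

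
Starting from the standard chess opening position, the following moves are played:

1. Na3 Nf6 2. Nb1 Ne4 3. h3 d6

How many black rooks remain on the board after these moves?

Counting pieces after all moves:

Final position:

  a b c d e f g h
  ─────────────────
8│♜ ♞ ♝ ♛ ♚ ♝ · ♜│8
7│♟ ♟ ♟ · ♟ ♟ ♟ ♟│7
6│· · · ♟ · · · ·│6
5│· · · · · · · ·│5
4│· · · · ♞ · · ·│4
3│· · · · · · · ♙│3
2│♙ ♙ ♙ ♙ ♙ ♙ ♙ ·│2
1│♖ ♘ ♗ ♕ ♔ ♗ ♘ ♖│1
  ─────────────────
  a b c d e f g h


2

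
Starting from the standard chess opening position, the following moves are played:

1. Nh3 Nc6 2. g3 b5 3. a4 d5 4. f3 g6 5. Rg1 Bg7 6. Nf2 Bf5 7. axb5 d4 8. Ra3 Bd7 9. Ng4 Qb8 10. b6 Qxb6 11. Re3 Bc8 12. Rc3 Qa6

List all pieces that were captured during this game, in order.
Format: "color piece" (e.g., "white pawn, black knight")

Tracking captures:
  axb5: captured black pawn
  Qxb6: captured white pawn

black pawn, white pawn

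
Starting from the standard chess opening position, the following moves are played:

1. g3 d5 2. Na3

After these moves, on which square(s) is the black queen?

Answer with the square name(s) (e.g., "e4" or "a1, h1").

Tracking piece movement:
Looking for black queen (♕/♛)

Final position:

  a b c d e f g h
  ─────────────────
8│♜ ♞ ♝ ♛ ♚ ♝ ♞ ♜│8
7│♟ ♟ ♟ · ♟ ♟ ♟ ♟│7
6│· · · · · · · ·│6
5│· · · ♟ · · · ·│5
4│· · · · · · · ·│4
3│♘ · · · · · ♙ ·│3
2│♙ ♙ ♙ ♙ ♙ ♙ · ♙│2
1│♖ · ♗ ♕ ♔ ♗ ♘ ♖│1
  ─────────────────
  a b c d e f g h


d8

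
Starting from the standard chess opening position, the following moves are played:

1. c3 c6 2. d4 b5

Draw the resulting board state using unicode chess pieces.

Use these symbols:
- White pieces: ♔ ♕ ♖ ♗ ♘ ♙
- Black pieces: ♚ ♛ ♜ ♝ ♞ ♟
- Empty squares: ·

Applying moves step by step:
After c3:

♜ ♞ ♝ ♛ ♚ ♝ ♞ ♜
♟ ♟ ♟ ♟ ♟ ♟ ♟ ♟
· · · · · · · ·
· · · · · · · ·
· · · · · · · ·
· · ♙ · · · · ·
♙ ♙ · ♙ ♙ ♙ ♙ ♙
♖ ♘ ♗ ♕ ♔ ♗ ♘ ♖


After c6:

♜ ♞ ♝ ♛ ♚ ♝ ♞ ♜
♟ ♟ · ♟ ♟ ♟ ♟ ♟
· · ♟ · · · · ·
· · · · · · · ·
· · · · · · · ·
· · ♙ · · · · ·
♙ ♙ · ♙ ♙ ♙ ♙ ♙
♖ ♘ ♗ ♕ ♔ ♗ ♘ ♖


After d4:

♜ ♞ ♝ ♛ ♚ ♝ ♞ ♜
♟ ♟ · ♟ ♟ ♟ ♟ ♟
· · ♟ · · · · ·
· · · · · · · ·
· · · ♙ · · · ·
· · ♙ · · · · ·
♙ ♙ · · ♙ ♙ ♙ ♙
♖ ♘ ♗ ♕ ♔ ♗ ♘ ♖


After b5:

♜ ♞ ♝ ♛ ♚ ♝ ♞ ♜
♟ · · ♟ ♟ ♟ ♟ ♟
· · ♟ · · · · ·
· ♟ · · · · · ·
· · · ♙ · · · ·
· · ♙ · · · · ·
♙ ♙ · · ♙ ♙ ♙ ♙
♖ ♘ ♗ ♕ ♔ ♗ ♘ ♖



  a b c d e f g h
  ─────────────────
8│♜ ♞ ♝ ♛ ♚ ♝ ♞ ♜│8
7│♟ · · ♟ ♟ ♟ ♟ ♟│7
6│· · ♟ · · · · ·│6
5│· ♟ · · · · · ·│5
4│· · · ♙ · · · ·│4
3│· · ♙ · · · · ·│3
2│♙ ♙ · · ♙ ♙ ♙ ♙│2
1│♖ ♘ ♗ ♕ ♔ ♗ ♘ ♖│1
  ─────────────────
  a b c d e f g h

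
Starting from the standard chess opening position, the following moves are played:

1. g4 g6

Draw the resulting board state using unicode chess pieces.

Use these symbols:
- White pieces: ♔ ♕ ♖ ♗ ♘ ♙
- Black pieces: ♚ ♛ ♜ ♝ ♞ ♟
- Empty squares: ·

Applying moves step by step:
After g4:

♜ ♞ ♝ ♛ ♚ ♝ ♞ ♜
♟ ♟ ♟ ♟ ♟ ♟ ♟ ♟
· · · · · · · ·
· · · · · · · ·
· · · · · · ♙ ·
· · · · · · · ·
♙ ♙ ♙ ♙ ♙ ♙ · ♙
♖ ♘ ♗ ♕ ♔ ♗ ♘ ♖


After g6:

♜ ♞ ♝ ♛ ♚ ♝ ♞ ♜
♟ ♟ ♟ ♟ ♟ ♟ · ♟
· · · · · · ♟ ·
· · · · · · · ·
· · · · · · ♙ ·
· · · · · · · ·
♙ ♙ ♙ ♙ ♙ ♙ · ♙
♖ ♘ ♗ ♕ ♔ ♗ ♘ ♖



  a b c d e f g h
  ─────────────────
8│♜ ♞ ♝ ♛ ♚ ♝ ♞ ♜│8
7│♟ ♟ ♟ ♟ ♟ ♟ · ♟│7
6│· · · · · · ♟ ·│6
5│· · · · · · · ·│5
4│· · · · · · ♙ ·│4
3│· · · · · · · ·│3
2│♙ ♙ ♙ ♙ ♙ ♙ · ♙│2
1│♖ ♘ ♗ ♕ ♔ ♗ ♘ ♖│1
  ─────────────────
  a b c d e f g h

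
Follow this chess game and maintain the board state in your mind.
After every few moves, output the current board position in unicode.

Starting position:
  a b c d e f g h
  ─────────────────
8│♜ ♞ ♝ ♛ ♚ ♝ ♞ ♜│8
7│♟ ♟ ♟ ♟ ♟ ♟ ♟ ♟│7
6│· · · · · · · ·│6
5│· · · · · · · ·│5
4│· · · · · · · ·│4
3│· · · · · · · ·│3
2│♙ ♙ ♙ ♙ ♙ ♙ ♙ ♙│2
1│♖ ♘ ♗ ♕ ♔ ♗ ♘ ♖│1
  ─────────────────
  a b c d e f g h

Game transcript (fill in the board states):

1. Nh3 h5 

  a b c d e f g h
  ─────────────────
8│♜ ♞ ♝ ♛ ♚ ♝ ♞ ♜│8
7│♟ ♟ ♟ ♟ ♟ ♟ ♟ ·│7
6│· · · · · · · ·│6
5│· · · · · · · ♟│5
4│· · · · · · · ·│4
3│· · · · · · · ♘│3
2│♙ ♙ ♙ ♙ ♙ ♙ ♙ ♙│2
1│♖ ♘ ♗ ♕ ♔ ♗ · ♖│1
  ─────────────────
  a b c d e f g h

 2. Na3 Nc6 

  a b c d e f g h
  ─────────────────
8│♜ · ♝ ♛ ♚ ♝ ♞ ♜│8
7│♟ ♟ ♟ ♟ ♟ ♟ ♟ ·│7
6│· · ♞ · · · · ·│6
5│· · · · · · · ♟│5
4│· · · · · · · ·│4
3│♘ · · · · · · ♘│3
2│♙ ♙ ♙ ♙ ♙ ♙ ♙ ♙│2
1│♖ · ♗ ♕ ♔ ♗ · ♖│1
  ─────────────────
  a b c d e f g h

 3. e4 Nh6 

  a b c d e f g h
  ─────────────────
8│♜ · ♝ ♛ ♚ ♝ · ♜│8
7│♟ ♟ ♟ ♟ ♟ ♟ ♟ ·│7
6│· · ♞ · · · · ♞│6
5│· · · · · · · ♟│5
4│· · · · ♙ · · ·│4
3│♘ · · · · · · ♘│3
2│♙ ♙ ♙ ♙ · ♙ ♙ ♙│2
1│♖ · ♗ ♕ ♔ ♗ · ♖│1
  ─────────────────
  a b c d e f g h



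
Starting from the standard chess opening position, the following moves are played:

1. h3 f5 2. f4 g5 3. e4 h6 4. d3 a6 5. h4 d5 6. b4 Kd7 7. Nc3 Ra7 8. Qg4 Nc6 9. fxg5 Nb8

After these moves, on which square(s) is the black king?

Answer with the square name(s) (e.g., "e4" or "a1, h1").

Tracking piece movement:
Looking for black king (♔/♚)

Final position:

  a b c d e f g h
  ─────────────────
8│· ♞ ♝ ♛ · ♝ ♞ ♜│8
7│♜ ♟ ♟ ♚ ♟ · · ·│7
6│♟ · · · · · · ♟│6
5│· · · ♟ · ♟ ♙ ·│5
4│· ♙ · · ♙ · ♕ ♙│4
3│· · ♘ ♙ · · · ·│3
2│♙ · ♙ · · · ♙ ·│2
1│♖ · ♗ · ♔ ♗ ♘ ♖│1
  ─────────────────
  a b c d e f g h


d7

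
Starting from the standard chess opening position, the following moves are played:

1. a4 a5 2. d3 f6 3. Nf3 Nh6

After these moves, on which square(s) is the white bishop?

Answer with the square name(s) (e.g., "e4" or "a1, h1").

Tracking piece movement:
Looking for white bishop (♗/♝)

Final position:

  a b c d e f g h
  ─────────────────
8│♜ ♞ ♝ ♛ ♚ ♝ · ♜│8
7│· ♟ ♟ ♟ ♟ · ♟ ♟│7
6│· · · · · ♟ · ♞│6
5│♟ · · · · · · ·│5
4│♙ · · · · · · ·│4
3│· · · ♙ · ♘ · ·│3
2│· ♙ ♙ · ♙ ♙ ♙ ♙│2
1│♖ ♘ ♗ ♕ ♔ ♗ · ♖│1
  ─────────────────
  a b c d e f g h


c1, f1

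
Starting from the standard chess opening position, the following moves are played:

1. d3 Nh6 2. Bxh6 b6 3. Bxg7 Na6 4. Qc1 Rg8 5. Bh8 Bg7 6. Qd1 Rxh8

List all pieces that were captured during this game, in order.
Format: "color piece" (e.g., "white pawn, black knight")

Tracking captures:
  Bxh6: captured black knight
  Bxg7: captured black pawn
  Rxh8: captured white bishop

black knight, black pawn, white bishop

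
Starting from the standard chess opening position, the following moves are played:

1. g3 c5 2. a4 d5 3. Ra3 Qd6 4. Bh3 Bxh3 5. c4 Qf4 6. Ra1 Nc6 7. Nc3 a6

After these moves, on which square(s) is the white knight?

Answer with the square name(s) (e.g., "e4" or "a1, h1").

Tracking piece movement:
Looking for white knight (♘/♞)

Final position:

  a b c d e f g h
  ─────────────────
8│♜ · · · ♚ ♝ ♞ ♜│8
7│· ♟ · · ♟ ♟ ♟ ♟│7
6│♟ · ♞ · · · · ·│6
5│· · ♟ ♟ · · · ·│5
4│♙ · ♙ · · ♛ · ·│4
3│· · ♘ · · · ♙ ♝│3
2│· ♙ · ♙ ♙ ♙ · ♙│2
1│♖ · ♗ ♕ ♔ · ♘ ♖│1
  ─────────────────
  a b c d e f g h


c3, g1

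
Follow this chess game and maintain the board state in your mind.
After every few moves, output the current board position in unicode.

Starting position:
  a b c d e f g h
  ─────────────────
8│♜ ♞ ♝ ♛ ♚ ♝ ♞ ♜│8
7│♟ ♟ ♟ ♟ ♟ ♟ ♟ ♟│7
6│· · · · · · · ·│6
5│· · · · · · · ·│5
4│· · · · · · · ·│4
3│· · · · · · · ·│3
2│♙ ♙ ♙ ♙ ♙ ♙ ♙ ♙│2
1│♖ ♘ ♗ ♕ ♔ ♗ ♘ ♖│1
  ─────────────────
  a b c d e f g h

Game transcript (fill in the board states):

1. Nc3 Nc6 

  a b c d e f g h
  ─────────────────
8│♜ · ♝ ♛ ♚ ♝ ♞ ♜│8
7│♟ ♟ ♟ ♟ ♟ ♟ ♟ ♟│7
6│· · ♞ · · · · ·│6
5│· · · · · · · ·│5
4│· · · · · · · ·│4
3│· · ♘ · · · · ·│3
2│♙ ♙ ♙ ♙ ♙ ♙ ♙ ♙│2
1│♖ · ♗ ♕ ♔ ♗ ♘ ♖│1
  ─────────────────
  a b c d e f g h

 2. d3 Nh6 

  a b c d e f g h
  ─────────────────
8│♜ · ♝ ♛ ♚ ♝ · ♜│8
7│♟ ♟ ♟ ♟ ♟ ♟ ♟ ♟│7
6│· · ♞ · · · · ♞│6
5│· · · · · · · ·│5
4│· · · · · · · ·│4
3│· · ♘ ♙ · · · ·│3
2│♙ ♙ ♙ · ♙ ♙ ♙ ♙│2
1│♖ · ♗ ♕ ♔ ♗ ♘ ♖│1
  ─────────────────
  a b c d e f g h

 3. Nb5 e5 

  a b c d e f g h
  ─────────────────
8│♜ · ♝ ♛ ♚ ♝ · ♜│8
7│♟ ♟ ♟ ♟ · ♟ ♟ ♟│7
6│· · ♞ · · · · ♞│6
5│· ♘ · · ♟ · · ·│5
4│· · · · · · · ·│4
3│· · · ♙ · · · ·│3
2│♙ ♙ ♙ · ♙ ♙ ♙ ♙│2
1│♖ · ♗ ♕ ♔ ♗ ♘ ♖│1
  ─────────────────
  a b c d e f g h

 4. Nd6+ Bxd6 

  a b c d e f g h
  ─────────────────
8│♜ · ♝ ♛ ♚ · · ♜│8
7│♟ ♟ ♟ ♟ · ♟ ♟ ♟│7
6│· · ♞ ♝ · · · ♞│6
5│· · · · ♟ · · ·│5
4│· · · · · · · ·│4
3│· · · ♙ · · · ·│3
2│♙ ♙ ♙ · ♙ ♙ ♙ ♙│2
1│♖ · ♗ ♕ ♔ ♗ ♘ ♖│1
  ─────────────────
  a b c d e f g h



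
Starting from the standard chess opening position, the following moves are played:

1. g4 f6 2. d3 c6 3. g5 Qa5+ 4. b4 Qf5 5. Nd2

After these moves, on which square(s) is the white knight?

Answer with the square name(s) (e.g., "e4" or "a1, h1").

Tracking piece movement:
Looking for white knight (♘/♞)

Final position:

  a b c d e f g h
  ─────────────────
8│♜ ♞ ♝ · ♚ ♝ ♞ ♜│8
7│♟ ♟ · ♟ ♟ · ♟ ♟│7
6│· · ♟ · · ♟ · ·│6
5│· · · · · ♛ ♙ ·│5
4│· ♙ · · · · · ·│4
3│· · · ♙ · · · ·│3
2│♙ · ♙ ♘ ♙ ♙ · ♙│2
1│♖ · ♗ ♕ ♔ ♗ ♘ ♖│1
  ─────────────────
  a b c d e f g h


d2, g1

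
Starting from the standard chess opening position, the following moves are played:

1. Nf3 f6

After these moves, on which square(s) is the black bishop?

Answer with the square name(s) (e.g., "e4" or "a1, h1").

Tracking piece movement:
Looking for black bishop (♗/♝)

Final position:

  a b c d e f g h
  ─────────────────
8│♜ ♞ ♝ ♛ ♚ ♝ ♞ ♜│8
7│♟ ♟ ♟ ♟ ♟ · ♟ ♟│7
6│· · · · · ♟ · ·│6
5│· · · · · · · ·│5
4│· · · · · · · ·│4
3│· · · · · ♘ · ·│3
2│♙ ♙ ♙ ♙ ♙ ♙ ♙ ♙│2
1│♖ ♘ ♗ ♕ ♔ ♗ · ♖│1
  ─────────────────
  a b c d e f g h


c8, f8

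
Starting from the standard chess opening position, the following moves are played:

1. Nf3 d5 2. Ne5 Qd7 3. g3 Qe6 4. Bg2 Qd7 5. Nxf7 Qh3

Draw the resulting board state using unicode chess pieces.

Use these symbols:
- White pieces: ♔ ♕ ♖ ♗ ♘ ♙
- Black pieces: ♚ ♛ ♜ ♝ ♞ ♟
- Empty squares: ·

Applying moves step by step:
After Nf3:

♜ ♞ ♝ ♛ ♚ ♝ ♞ ♜
♟ ♟ ♟ ♟ ♟ ♟ ♟ ♟
· · · · · · · ·
· · · · · · · ·
· · · · · · · ·
· · · · · ♘ · ·
♙ ♙ ♙ ♙ ♙ ♙ ♙ ♙
♖ ♘ ♗ ♕ ♔ ♗ · ♖


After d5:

♜ ♞ ♝ ♛ ♚ ♝ ♞ ♜
♟ ♟ ♟ · ♟ ♟ ♟ ♟
· · · · · · · ·
· · · ♟ · · · ·
· · · · · · · ·
· · · · · ♘ · ·
♙ ♙ ♙ ♙ ♙ ♙ ♙ ♙
♖ ♘ ♗ ♕ ♔ ♗ · ♖


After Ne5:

♜ ♞ ♝ ♛ ♚ ♝ ♞ ♜
♟ ♟ ♟ · ♟ ♟ ♟ ♟
· · · · · · · ·
· · · ♟ ♘ · · ·
· · · · · · · ·
· · · · · · · ·
♙ ♙ ♙ ♙ ♙ ♙ ♙ ♙
♖ ♘ ♗ ♕ ♔ ♗ · ♖


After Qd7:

♜ ♞ ♝ · ♚ ♝ ♞ ♜
♟ ♟ ♟ ♛ ♟ ♟ ♟ ♟
· · · · · · · ·
· · · ♟ ♘ · · ·
· · · · · · · ·
· · · · · · · ·
♙ ♙ ♙ ♙ ♙ ♙ ♙ ♙
♖ ♘ ♗ ♕ ♔ ♗ · ♖


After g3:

♜ ♞ ♝ · ♚ ♝ ♞ ♜
♟ ♟ ♟ ♛ ♟ ♟ ♟ ♟
· · · · · · · ·
· · · ♟ ♘ · · ·
· · · · · · · ·
· · · · · · ♙ ·
♙ ♙ ♙ ♙ ♙ ♙ · ♙
♖ ♘ ♗ ♕ ♔ ♗ · ♖


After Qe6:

♜ ♞ ♝ · ♚ ♝ ♞ ♜
♟ ♟ ♟ · ♟ ♟ ♟ ♟
· · · · ♛ · · ·
· · · ♟ ♘ · · ·
· · · · · · · ·
· · · · · · ♙ ·
♙ ♙ ♙ ♙ ♙ ♙ · ♙
♖ ♘ ♗ ♕ ♔ ♗ · ♖


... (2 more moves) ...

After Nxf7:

♜ ♞ ♝ · ♚ ♝ ♞ ♜
♟ ♟ ♟ ♛ ♟ ♘ ♟ ♟
· · · · · · · ·
· · · ♟ · · · ·
· · · · · · · ·
· · · · · · ♙ ·
♙ ♙ ♙ ♙ ♙ ♙ ♗ ♙
♖ ♘ ♗ ♕ ♔ · · ♖


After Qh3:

♜ ♞ ♝ · ♚ ♝ ♞ ♜
♟ ♟ ♟ · ♟ ♘ ♟ ♟
· · · · · · · ·
· · · ♟ · · · ·
· · · · · · · ·
· · · · · · ♙ ♛
♙ ♙ ♙ ♙ ♙ ♙ ♗ ♙
♖ ♘ ♗ ♕ ♔ · · ♖



  a b c d e f g h
  ─────────────────
8│♜ ♞ ♝ · ♚ ♝ ♞ ♜│8
7│♟ ♟ ♟ · ♟ ♘ ♟ ♟│7
6│· · · · · · · ·│6
5│· · · ♟ · · · ·│5
4│· · · · · · · ·│4
3│· · · · · · ♙ ♛│3
2│♙ ♙ ♙ ♙ ♙ ♙ ♗ ♙│2
1│♖ ♘ ♗ ♕ ♔ · · ♖│1
  ─────────────────
  a b c d e f g h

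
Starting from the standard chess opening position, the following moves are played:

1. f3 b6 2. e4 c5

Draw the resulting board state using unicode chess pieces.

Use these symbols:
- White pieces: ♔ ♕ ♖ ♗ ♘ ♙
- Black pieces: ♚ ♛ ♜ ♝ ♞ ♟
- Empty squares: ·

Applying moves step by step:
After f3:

♜ ♞ ♝ ♛ ♚ ♝ ♞ ♜
♟ ♟ ♟ ♟ ♟ ♟ ♟ ♟
· · · · · · · ·
· · · · · · · ·
· · · · · · · ·
· · · · · ♙ · ·
♙ ♙ ♙ ♙ ♙ · ♙ ♙
♖ ♘ ♗ ♕ ♔ ♗ ♘ ♖


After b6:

♜ ♞ ♝ ♛ ♚ ♝ ♞ ♜
♟ · ♟ ♟ ♟ ♟ ♟ ♟
· ♟ · · · · · ·
· · · · · · · ·
· · · · · · · ·
· · · · · ♙ · ·
♙ ♙ ♙ ♙ ♙ · ♙ ♙
♖ ♘ ♗ ♕ ♔ ♗ ♘ ♖


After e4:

♜ ♞ ♝ ♛ ♚ ♝ ♞ ♜
♟ · ♟ ♟ ♟ ♟ ♟ ♟
· ♟ · · · · · ·
· · · · · · · ·
· · · · ♙ · · ·
· · · · · ♙ · ·
♙ ♙ ♙ ♙ · · ♙ ♙
♖ ♘ ♗ ♕ ♔ ♗ ♘ ♖


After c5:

♜ ♞ ♝ ♛ ♚ ♝ ♞ ♜
♟ · · ♟ ♟ ♟ ♟ ♟
· ♟ · · · · · ·
· · ♟ · · · · ·
· · · · ♙ · · ·
· · · · · ♙ · ·
♙ ♙ ♙ ♙ · · ♙ ♙
♖ ♘ ♗ ♕ ♔ ♗ ♘ ♖



  a b c d e f g h
  ─────────────────
8│♜ ♞ ♝ ♛ ♚ ♝ ♞ ♜│8
7│♟ · · ♟ ♟ ♟ ♟ ♟│7
6│· ♟ · · · · · ·│6
5│· · ♟ · · · · ·│5
4│· · · · ♙ · · ·│4
3│· · · · · ♙ · ·│3
2│♙ ♙ ♙ ♙ · · ♙ ♙│2
1│♖ ♘ ♗ ♕ ♔ ♗ ♘ ♖│1
  ─────────────────
  a b c d e f g h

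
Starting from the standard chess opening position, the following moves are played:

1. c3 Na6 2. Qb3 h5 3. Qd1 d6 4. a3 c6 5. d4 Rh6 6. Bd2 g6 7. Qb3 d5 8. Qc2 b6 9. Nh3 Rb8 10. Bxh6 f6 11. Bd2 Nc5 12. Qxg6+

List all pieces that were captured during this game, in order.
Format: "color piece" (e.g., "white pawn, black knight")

Tracking captures:
  Bxh6: captured black rook
  Qxg6+: captured black pawn

black rook, black pawn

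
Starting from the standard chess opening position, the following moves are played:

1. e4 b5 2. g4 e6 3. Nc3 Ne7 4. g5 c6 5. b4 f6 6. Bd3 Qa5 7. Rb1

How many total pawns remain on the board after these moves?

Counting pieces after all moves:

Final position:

  a b c d e f g h
  ─────────────────
8│♜ ♞ ♝ · ♚ ♝ · ♜│8
7│♟ · · ♟ ♞ · ♟ ♟│7
6│· · ♟ · ♟ ♟ · ·│6
5│♛ ♟ · · · · ♙ ·│5
4│· ♙ · · ♙ · · ·│4
3│· · ♘ ♗ · · · ·│3
2│♙ · ♙ ♙ · ♙ · ♙│2
1│· ♖ ♗ ♕ ♔ · ♘ ♖│1
  ─────────────────
  a b c d e f g h


16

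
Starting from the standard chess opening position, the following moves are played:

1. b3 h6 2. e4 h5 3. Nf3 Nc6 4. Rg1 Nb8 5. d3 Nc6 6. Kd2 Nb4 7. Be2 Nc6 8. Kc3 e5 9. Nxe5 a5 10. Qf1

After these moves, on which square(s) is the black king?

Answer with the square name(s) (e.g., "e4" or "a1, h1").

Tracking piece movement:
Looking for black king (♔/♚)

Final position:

  a b c d e f g h
  ─────────────────
8│♜ · ♝ ♛ ♚ ♝ ♞ ♜│8
7│· ♟ ♟ ♟ · ♟ ♟ ·│7
6│· · ♞ · · · · ·│6
5│♟ · · · ♘ · · ♟│5
4│· · · · ♙ · · ·│4
3│· ♙ ♔ ♙ · · · ·│3
2│♙ · ♙ · ♗ ♙ ♙ ♙│2
1│♖ ♘ ♗ · · ♕ ♖ ·│1
  ─────────────────
  a b c d e f g h


e8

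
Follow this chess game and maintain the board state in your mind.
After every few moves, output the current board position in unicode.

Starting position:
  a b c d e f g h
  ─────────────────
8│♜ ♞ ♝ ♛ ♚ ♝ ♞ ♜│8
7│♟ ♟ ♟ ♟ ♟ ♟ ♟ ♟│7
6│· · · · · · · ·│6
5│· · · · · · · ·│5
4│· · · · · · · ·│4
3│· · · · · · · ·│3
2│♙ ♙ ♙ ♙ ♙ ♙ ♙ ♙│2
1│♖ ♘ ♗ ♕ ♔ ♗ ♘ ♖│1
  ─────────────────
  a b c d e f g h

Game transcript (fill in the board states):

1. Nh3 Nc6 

  a b c d e f g h
  ─────────────────
8│♜ · ♝ ♛ ♚ ♝ ♞ ♜│8
7│♟ ♟ ♟ ♟ ♟ ♟ ♟ ♟│7
6│· · ♞ · · · · ·│6
5│· · · · · · · ·│5
4│· · · · · · · ·│4
3│· · · · · · · ♘│3
2│♙ ♙ ♙ ♙ ♙ ♙ ♙ ♙│2
1│♖ ♘ ♗ ♕ ♔ ♗ · ♖│1
  ─────────────────
  a b c d e f g h

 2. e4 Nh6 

  a b c d e f g h
  ─────────────────
8│♜ · ♝ ♛ ♚ ♝ · ♜│8
7│♟ ♟ ♟ ♟ ♟ ♟ ♟ ♟│7
6│· · ♞ · · · · ♞│6
5│· · · · · · · ·│5
4│· · · · ♙ · · ·│4
3│· · · · · · · ♘│3
2│♙ ♙ ♙ ♙ · ♙ ♙ ♙│2
1│♖ ♘ ♗ ♕ ♔ ♗ · ♖│1
  ─────────────────
  a b c d e f g h

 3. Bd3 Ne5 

  a b c d e f g h
  ─────────────────
8│♜ · ♝ ♛ ♚ ♝ · ♜│8
7│♟ ♟ ♟ ♟ ♟ ♟ ♟ ♟│7
6│· · · · · · · ♞│6
5│· · · · ♞ · · ·│5
4│· · · · ♙ · · ·│4
3│· · · ♗ · · · ♘│3
2│♙ ♙ ♙ ♙ · ♙ ♙ ♙│2
1│♖ ♘ ♗ ♕ ♔ · · ♖│1
  ─────────────────
  a b c d e f g h

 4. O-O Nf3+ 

  a b c d e f g h
  ─────────────────
8│♜ · ♝ ♛ ♚ ♝ · ♜│8
7│♟ ♟ ♟ ♟ ♟ ♟ ♟ ♟│7
6│· · · · · · · ♞│6
5│· · · · · · · ·│5
4│· · · · ♙ · · ·│4
3│· · · ♗ · ♞ · ♘│3
2│♙ ♙ ♙ ♙ · ♙ ♙ ♙│2
1│♖ ♘ ♗ ♕ · ♖ ♔ ·│1
  ─────────────────
  a b c d e f g h

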